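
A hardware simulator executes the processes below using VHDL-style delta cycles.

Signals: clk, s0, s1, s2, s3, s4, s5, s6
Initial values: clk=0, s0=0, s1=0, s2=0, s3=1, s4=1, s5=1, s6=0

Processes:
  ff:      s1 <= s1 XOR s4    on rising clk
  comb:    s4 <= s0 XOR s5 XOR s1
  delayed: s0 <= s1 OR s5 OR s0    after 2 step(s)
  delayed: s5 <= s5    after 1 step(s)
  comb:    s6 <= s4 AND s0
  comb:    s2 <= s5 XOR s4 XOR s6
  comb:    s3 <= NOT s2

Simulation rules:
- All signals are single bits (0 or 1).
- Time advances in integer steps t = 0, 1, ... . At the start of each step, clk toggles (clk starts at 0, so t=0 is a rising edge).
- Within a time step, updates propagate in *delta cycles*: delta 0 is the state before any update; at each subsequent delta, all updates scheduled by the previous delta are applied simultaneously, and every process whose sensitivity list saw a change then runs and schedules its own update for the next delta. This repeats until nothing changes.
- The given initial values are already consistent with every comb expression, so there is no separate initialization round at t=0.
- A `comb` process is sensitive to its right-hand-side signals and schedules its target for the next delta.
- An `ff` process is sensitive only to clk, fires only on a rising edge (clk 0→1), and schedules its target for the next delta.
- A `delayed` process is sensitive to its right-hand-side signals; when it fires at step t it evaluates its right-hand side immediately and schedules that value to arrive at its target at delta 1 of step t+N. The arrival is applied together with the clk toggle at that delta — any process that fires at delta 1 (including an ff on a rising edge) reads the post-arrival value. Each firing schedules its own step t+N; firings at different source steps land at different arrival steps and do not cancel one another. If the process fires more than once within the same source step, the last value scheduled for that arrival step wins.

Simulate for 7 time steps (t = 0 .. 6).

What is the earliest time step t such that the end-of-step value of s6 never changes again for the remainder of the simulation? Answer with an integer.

4

t=0 Δ0: s5=1 clk=0 s4=1 s0=0 s6=0 s2=0 s3=1 s1=0
  Δ1: clk:0→1
  Δ2: s1:0→1
  Δ3: s4:1→0
  Δ4: s2:0→1
  Δ5: s3:1→0
  (5Δ to stable)
t=1 Δ0: s5=1 clk=1 s4=0 s0=0 s6=0 s2=1 s3=0 s1=1
  Δ1: clk:1→0
  (1Δ to stable)
t=2 Δ0: s5=1 clk=0 s4=0 s0=0 s6=0 s2=1 s3=0 s1=1
  Δ1: clk:0→1, s0:0→1
  Δ2: s4:0→1
  Δ3: s6:0→1, s2:1→0
  Δ4: s2:0→1, s3:0→1
  Δ5: s3:1→0
  (5Δ to stable)
t=3 Δ0: s5=1 clk=1 s4=1 s0=1 s6=1 s2=1 s3=0 s1=1
  Δ1: clk:1→0
  (1Δ to stable)
t=4 Δ0: s5=1 clk=0 s4=1 s0=1 s6=1 s2=1 s3=0 s1=1
  Δ1: clk:0→1
  Δ2: s1:1→0
  Δ3: s4:1→0
  Δ4: s6:1→0, s2:1→0
  Δ5: s2:0→1, s3:0→1
  Δ6: s3:1→0
  (6Δ to stable)
t=5 Δ0: s5=1 clk=1 s4=0 s0=1 s6=0 s2=1 s3=0 s1=0
  Δ1: clk:1→0
  (1Δ to stable)
t=6 Δ0: s5=1 clk=0 s4=0 s0=1 s6=0 s2=1 s3=0 s1=0
  Δ1: clk:0→1
  (1Δ to stable)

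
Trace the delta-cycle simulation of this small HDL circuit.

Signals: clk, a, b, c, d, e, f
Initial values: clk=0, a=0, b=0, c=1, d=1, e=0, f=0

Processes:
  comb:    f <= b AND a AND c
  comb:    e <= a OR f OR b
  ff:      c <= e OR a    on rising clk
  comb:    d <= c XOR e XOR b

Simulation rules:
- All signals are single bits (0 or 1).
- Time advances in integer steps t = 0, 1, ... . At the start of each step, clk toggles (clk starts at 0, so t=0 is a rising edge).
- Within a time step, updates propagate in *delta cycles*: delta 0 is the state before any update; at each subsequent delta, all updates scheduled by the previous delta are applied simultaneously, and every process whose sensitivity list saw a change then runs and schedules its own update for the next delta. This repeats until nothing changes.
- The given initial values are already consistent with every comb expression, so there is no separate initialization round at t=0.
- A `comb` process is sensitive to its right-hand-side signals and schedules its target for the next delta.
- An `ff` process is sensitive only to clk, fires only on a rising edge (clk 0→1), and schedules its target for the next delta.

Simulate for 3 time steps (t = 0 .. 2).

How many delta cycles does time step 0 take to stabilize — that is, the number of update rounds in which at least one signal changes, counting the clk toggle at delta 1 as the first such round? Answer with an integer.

t=0 Δ0: clk=0 b=0 e=0 a=0 f=0 d=1 c=1
  Δ1: clk:0→1
  Δ2: c:1→0
  Δ3: d:1→0
  (3Δ to stable)
t=1 Δ0: clk=1 b=0 e=0 a=0 f=0 d=0 c=0
  Δ1: clk:1→0
  (1Δ to stable)
t=2 Δ0: clk=0 b=0 e=0 a=0 f=0 d=0 c=0
  Δ1: clk:0→1
  (1Δ to stable)

3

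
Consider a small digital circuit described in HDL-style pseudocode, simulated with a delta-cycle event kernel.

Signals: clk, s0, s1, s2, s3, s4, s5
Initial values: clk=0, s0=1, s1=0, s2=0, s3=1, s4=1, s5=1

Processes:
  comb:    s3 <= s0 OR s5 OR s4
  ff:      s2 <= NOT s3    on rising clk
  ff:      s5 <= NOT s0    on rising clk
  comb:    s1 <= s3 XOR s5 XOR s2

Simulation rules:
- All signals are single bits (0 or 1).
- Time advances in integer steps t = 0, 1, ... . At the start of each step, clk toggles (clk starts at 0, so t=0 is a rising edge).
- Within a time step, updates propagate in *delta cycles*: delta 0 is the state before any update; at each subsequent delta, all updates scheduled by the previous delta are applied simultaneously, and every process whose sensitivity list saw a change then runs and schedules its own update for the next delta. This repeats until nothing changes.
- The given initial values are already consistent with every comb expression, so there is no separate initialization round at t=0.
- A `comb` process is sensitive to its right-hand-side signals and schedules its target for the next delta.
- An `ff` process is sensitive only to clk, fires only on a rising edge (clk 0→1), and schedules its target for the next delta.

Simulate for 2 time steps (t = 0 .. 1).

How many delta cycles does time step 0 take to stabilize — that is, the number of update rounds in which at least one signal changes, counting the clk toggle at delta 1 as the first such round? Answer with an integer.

[bits: s3,clk,s2,s5,s1,s0,s4]
t=0: Δ0=1001011 Δ1=1101011 Δ2=1100011 Δ3=1100111 | 3Δ
t=1: Δ0=1100111 Δ1=1000111 | 1Δ

3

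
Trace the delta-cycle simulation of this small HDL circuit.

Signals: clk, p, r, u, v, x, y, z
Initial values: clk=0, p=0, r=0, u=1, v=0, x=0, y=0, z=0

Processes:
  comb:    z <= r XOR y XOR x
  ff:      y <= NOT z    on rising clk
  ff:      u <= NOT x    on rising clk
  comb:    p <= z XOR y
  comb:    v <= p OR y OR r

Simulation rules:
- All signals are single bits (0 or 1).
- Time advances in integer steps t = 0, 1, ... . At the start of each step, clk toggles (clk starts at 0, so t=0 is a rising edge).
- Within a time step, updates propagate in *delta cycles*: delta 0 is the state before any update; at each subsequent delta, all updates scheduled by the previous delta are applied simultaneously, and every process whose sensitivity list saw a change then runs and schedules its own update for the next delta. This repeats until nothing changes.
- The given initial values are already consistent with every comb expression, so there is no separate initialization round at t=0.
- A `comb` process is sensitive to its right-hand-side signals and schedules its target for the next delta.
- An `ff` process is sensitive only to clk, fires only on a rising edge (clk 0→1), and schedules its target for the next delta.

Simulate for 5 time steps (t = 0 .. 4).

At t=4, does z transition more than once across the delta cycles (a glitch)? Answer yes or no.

t0.Δ0 z=0 p=0 u=1 x=0 r=0 y=0 clk=0 v=0
t0.Δ1 z=0 p=0 u=1 x=0 r=0 y=0 clk=1 v=0
t0.Δ2 z=0 p=0 u=1 x=0 r=0 y=1 clk=1 v=0
t0.Δ3 z=1 p=1 u=1 x=0 r=0 y=1 clk=1 v=1
t0.Δ4 z=1 p=0 u=1 x=0 r=0 y=1 clk=1 v=1
t1.Δ0 z=1 p=0 u=1 x=0 r=0 y=1 clk=1 v=1
t1.Δ1 z=1 p=0 u=1 x=0 r=0 y=1 clk=0 v=1
t2.Δ0 z=1 p=0 u=1 x=0 r=0 y=1 clk=0 v=1
t2.Δ1 z=1 p=0 u=1 x=0 r=0 y=1 clk=1 v=1
t2.Δ2 z=1 p=0 u=1 x=0 r=0 y=0 clk=1 v=1
t2.Δ3 z=0 p=1 u=1 x=0 r=0 y=0 clk=1 v=0
t2.Δ4 z=0 p=0 u=1 x=0 r=0 y=0 clk=1 v=1
t2.Δ5 z=0 p=0 u=1 x=0 r=0 y=0 clk=1 v=0
t3.Δ0 z=0 p=0 u=1 x=0 r=0 y=0 clk=1 v=0
t3.Δ1 z=0 p=0 u=1 x=0 r=0 y=0 clk=0 v=0
t4.Δ0 z=0 p=0 u=1 x=0 r=0 y=0 clk=0 v=0
t4.Δ1 z=0 p=0 u=1 x=0 r=0 y=0 clk=1 v=0
t4.Δ2 z=0 p=0 u=1 x=0 r=0 y=1 clk=1 v=0
t4.Δ3 z=1 p=1 u=1 x=0 r=0 y=1 clk=1 v=1
t4.Δ4 z=1 p=0 u=1 x=0 r=0 y=1 clk=1 v=1

no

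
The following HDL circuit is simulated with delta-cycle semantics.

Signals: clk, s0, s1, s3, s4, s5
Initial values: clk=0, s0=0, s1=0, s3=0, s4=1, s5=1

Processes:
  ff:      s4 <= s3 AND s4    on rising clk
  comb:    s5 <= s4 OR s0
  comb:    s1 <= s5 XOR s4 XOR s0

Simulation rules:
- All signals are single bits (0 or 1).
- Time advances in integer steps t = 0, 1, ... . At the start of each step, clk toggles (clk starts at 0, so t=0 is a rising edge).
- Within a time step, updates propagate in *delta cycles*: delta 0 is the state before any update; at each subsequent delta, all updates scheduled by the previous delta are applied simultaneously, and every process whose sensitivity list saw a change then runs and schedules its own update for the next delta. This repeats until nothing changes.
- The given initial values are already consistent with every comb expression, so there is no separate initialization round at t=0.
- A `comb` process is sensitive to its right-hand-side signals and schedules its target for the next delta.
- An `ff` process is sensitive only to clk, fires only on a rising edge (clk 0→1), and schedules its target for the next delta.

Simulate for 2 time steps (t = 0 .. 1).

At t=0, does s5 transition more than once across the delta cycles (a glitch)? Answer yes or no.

no

[bits: s1,s5,clk,s0,s3,s4]
t=0: Δ0=010001 Δ1=011001 Δ2=011000 Δ3=101000 Δ4=001000 | 4Δ
t=1: Δ0=001000 Δ1=000000 | 1Δ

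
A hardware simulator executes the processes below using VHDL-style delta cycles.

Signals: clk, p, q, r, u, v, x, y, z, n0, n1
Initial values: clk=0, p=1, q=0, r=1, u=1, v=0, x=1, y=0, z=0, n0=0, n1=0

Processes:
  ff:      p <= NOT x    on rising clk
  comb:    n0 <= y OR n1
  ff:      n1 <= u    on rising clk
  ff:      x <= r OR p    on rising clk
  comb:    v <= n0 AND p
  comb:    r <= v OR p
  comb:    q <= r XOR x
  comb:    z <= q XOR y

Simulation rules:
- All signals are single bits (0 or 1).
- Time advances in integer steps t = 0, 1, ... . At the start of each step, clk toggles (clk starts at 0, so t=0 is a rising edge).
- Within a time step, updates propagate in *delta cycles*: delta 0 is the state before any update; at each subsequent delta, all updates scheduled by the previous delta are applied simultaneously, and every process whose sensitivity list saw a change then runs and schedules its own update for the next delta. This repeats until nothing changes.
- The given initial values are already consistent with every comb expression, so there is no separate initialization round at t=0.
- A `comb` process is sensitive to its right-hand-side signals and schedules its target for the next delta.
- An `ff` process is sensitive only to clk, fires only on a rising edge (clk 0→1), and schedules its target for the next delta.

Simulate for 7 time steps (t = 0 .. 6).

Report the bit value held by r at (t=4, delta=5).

1

t=0 Δ0: y=0 n1=0 q=0 r=1 n0=0 clk=0 u=1 z=0 v=0 p=1 x=1
  Δ1: clk:0→1
  Δ2: n1:0→1, p:1→0
  Δ3: r:1→0, n0:0→1
  Δ4: q:0→1
  Δ5: z:0→1
  (5Δ to stable)
t=1 Δ0: y=0 n1=1 q=1 r=0 n0=1 clk=1 u=1 z=1 v=0 p=0 x=1
  Δ1: clk:1→0
  (1Δ to stable)
t=2 Δ0: y=0 n1=1 q=1 r=0 n0=1 clk=0 u=1 z=1 v=0 p=0 x=1
  Δ1: clk:0→1
  Δ2: x:1→0
  Δ3: q:1→0
  Δ4: z:1→0
  (4Δ to stable)
t=3 Δ0: y=0 n1=1 q=0 r=0 n0=1 clk=1 u=1 z=0 v=0 p=0 x=0
  Δ1: clk:1→0
  (1Δ to stable)
t=4 Δ0: y=0 n1=1 q=0 r=0 n0=1 clk=0 u=1 z=0 v=0 p=0 x=0
  Δ1: clk:0→1
  Δ2: p:0→1
  Δ3: r:0→1, v:0→1
  Δ4: q:0→1
  Δ5: z:0→1
  (5Δ to stable)
t=5 Δ0: y=0 n1=1 q=1 r=1 n0=1 clk=1 u=1 z=1 v=1 p=1 x=0
  Δ1: clk:1→0
  (1Δ to stable)
t=6 Δ0: y=0 n1=1 q=1 r=1 n0=1 clk=0 u=1 z=1 v=1 p=1 x=0
  Δ1: clk:0→1
  Δ2: x:0→1
  Δ3: q:1→0
  Δ4: z:1→0
  (4Δ to stable)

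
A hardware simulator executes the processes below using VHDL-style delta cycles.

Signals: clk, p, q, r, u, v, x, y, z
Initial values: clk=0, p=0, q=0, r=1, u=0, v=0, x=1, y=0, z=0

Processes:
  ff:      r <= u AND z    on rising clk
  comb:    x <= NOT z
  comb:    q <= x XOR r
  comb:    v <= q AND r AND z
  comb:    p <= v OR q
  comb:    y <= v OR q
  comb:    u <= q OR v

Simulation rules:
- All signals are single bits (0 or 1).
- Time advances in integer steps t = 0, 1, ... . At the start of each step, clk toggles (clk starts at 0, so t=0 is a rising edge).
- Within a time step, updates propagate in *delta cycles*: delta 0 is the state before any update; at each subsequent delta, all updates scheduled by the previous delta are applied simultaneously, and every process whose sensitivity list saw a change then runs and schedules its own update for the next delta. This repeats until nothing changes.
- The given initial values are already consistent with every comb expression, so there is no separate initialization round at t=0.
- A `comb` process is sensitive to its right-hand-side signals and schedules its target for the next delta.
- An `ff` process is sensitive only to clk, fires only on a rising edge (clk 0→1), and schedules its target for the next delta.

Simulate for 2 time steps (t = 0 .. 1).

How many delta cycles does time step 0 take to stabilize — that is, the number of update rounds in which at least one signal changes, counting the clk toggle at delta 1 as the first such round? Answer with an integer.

4

t0.Δ0 q=0 p=0 y=0 z=0 u=0 x=1 r=1 v=0 clk=0
t0.Δ1 q=0 p=0 y=0 z=0 u=0 x=1 r=1 v=0 clk=1
t0.Δ2 q=0 p=0 y=0 z=0 u=0 x=1 r=0 v=0 clk=1
t0.Δ3 q=1 p=0 y=0 z=0 u=0 x=1 r=0 v=0 clk=1
t0.Δ4 q=1 p=1 y=1 z=0 u=1 x=1 r=0 v=0 clk=1
t1.Δ0 q=1 p=1 y=1 z=0 u=1 x=1 r=0 v=0 clk=1
t1.Δ1 q=1 p=1 y=1 z=0 u=1 x=1 r=0 v=0 clk=0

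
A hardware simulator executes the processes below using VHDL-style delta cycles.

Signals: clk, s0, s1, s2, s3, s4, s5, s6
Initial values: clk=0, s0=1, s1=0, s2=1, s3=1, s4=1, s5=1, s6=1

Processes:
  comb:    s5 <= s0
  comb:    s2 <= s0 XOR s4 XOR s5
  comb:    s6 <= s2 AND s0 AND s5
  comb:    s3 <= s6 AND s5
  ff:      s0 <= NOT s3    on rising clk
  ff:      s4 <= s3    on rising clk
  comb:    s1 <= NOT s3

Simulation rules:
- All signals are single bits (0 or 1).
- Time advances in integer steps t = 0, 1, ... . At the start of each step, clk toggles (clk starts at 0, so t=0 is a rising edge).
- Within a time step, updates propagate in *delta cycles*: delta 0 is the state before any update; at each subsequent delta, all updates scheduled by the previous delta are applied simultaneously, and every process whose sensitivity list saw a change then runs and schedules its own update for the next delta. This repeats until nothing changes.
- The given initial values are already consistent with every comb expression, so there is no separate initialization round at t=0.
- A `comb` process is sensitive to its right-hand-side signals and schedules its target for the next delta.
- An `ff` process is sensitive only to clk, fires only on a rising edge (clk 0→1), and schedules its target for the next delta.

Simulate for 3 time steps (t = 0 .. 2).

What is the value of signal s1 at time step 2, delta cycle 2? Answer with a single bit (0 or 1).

t0.Δ0 s0=1 s6=1 s5=1 s2=1 clk=0 s4=1 s3=1 s1=0
t0.Δ1 s0=1 s6=1 s5=1 s2=1 clk=1 s4=1 s3=1 s1=0
t0.Δ2 s0=0 s6=1 s5=1 s2=1 clk=1 s4=1 s3=1 s1=0
t0.Δ3 s0=0 s6=0 s5=0 s2=0 clk=1 s4=1 s3=1 s1=0
t0.Δ4 s0=0 s6=0 s5=0 s2=1 clk=1 s4=1 s3=0 s1=0
t0.Δ5 s0=0 s6=0 s5=0 s2=1 clk=1 s4=1 s3=0 s1=1
t1.Δ0 s0=0 s6=0 s5=0 s2=1 clk=1 s4=1 s3=0 s1=1
t1.Δ1 s0=0 s6=0 s5=0 s2=1 clk=0 s4=1 s3=0 s1=1
t2.Δ0 s0=0 s6=0 s5=0 s2=1 clk=0 s4=1 s3=0 s1=1
t2.Δ1 s0=0 s6=0 s5=0 s2=1 clk=1 s4=1 s3=0 s1=1
t2.Δ2 s0=1 s6=0 s5=0 s2=1 clk=1 s4=0 s3=0 s1=1
t2.Δ3 s0=1 s6=0 s5=1 s2=1 clk=1 s4=0 s3=0 s1=1
t2.Δ4 s0=1 s6=1 s5=1 s2=0 clk=1 s4=0 s3=0 s1=1
t2.Δ5 s0=1 s6=0 s5=1 s2=0 clk=1 s4=0 s3=1 s1=1
t2.Δ6 s0=1 s6=0 s5=1 s2=0 clk=1 s4=0 s3=0 s1=0
t2.Δ7 s0=1 s6=0 s5=1 s2=0 clk=1 s4=0 s3=0 s1=1

1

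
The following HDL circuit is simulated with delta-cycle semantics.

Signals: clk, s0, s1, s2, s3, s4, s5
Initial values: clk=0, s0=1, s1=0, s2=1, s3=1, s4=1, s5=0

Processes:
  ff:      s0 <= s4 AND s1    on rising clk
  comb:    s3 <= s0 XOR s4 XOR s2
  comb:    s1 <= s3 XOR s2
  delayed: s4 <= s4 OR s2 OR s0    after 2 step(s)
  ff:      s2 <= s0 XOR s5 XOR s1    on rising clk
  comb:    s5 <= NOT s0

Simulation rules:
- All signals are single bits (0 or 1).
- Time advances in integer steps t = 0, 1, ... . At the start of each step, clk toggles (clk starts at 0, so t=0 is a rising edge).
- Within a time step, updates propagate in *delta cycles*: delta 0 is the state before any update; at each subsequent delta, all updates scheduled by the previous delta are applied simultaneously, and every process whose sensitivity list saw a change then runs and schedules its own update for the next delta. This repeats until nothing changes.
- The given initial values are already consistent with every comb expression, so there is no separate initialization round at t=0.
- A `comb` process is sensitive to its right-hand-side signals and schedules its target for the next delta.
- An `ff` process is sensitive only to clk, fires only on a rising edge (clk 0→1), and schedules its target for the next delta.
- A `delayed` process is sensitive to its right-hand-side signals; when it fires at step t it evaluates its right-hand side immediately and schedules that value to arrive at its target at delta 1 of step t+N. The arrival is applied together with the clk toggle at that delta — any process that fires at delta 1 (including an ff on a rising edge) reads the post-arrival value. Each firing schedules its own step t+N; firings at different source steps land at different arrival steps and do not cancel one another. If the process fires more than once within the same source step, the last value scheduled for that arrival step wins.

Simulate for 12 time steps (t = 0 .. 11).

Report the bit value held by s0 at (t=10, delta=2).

t0.Δ0 clk=0 s0=1 s4=1 s2=1 s1=0 s3=1 s5=0
t0.Δ1 clk=1 s0=1 s4=1 s2=1 s1=0 s3=1 s5=0
t0.Δ2 clk=1 s0=0 s4=1 s2=1 s1=0 s3=1 s5=0
t0.Δ3 clk=1 s0=0 s4=1 s2=1 s1=0 s3=0 s5=1
t0.Δ4 clk=1 s0=0 s4=1 s2=1 s1=1 s3=0 s5=1
t1.Δ0 clk=1 s0=0 s4=1 s2=1 s1=1 s3=0 s5=1
t1.Δ1 clk=0 s0=0 s4=1 s2=1 s1=1 s3=0 s5=1
t2.Δ0 clk=0 s0=0 s4=1 s2=1 s1=1 s3=0 s5=1
t2.Δ1 clk=1 s0=0 s4=1 s2=1 s1=1 s3=0 s5=1
t2.Δ2 clk=1 s0=1 s4=1 s2=0 s1=1 s3=0 s5=1
t2.Δ3 clk=1 s0=1 s4=1 s2=0 s1=0 s3=0 s5=0
t3.Δ0 clk=1 s0=1 s4=1 s2=0 s1=0 s3=0 s5=0
t3.Δ1 clk=0 s0=1 s4=1 s2=0 s1=0 s3=0 s5=0
t4.Δ0 clk=0 s0=1 s4=1 s2=0 s1=0 s3=0 s5=0
t4.Δ1 clk=1 s0=1 s4=1 s2=0 s1=0 s3=0 s5=0
t4.Δ2 clk=1 s0=0 s4=1 s2=1 s1=0 s3=0 s5=0
t4.Δ3 clk=1 s0=0 s4=1 s2=1 s1=1 s3=0 s5=1
t5.Δ0 clk=1 s0=0 s4=1 s2=1 s1=1 s3=0 s5=1
t5.Δ1 clk=0 s0=0 s4=1 s2=1 s1=1 s3=0 s5=1
t6.Δ0 clk=0 s0=0 s4=1 s2=1 s1=1 s3=0 s5=1
t6.Δ1 clk=1 s0=0 s4=1 s2=1 s1=1 s3=0 s5=1
t6.Δ2 clk=1 s0=1 s4=1 s2=0 s1=1 s3=0 s5=1
t6.Δ3 clk=1 s0=1 s4=1 s2=0 s1=0 s3=0 s5=0
t7.Δ0 clk=1 s0=1 s4=1 s2=0 s1=0 s3=0 s5=0
t7.Δ1 clk=0 s0=1 s4=1 s2=0 s1=0 s3=0 s5=0
t8.Δ0 clk=0 s0=1 s4=1 s2=0 s1=0 s3=0 s5=0
t8.Δ1 clk=1 s0=1 s4=1 s2=0 s1=0 s3=0 s5=0
t8.Δ2 clk=1 s0=0 s4=1 s2=1 s1=0 s3=0 s5=0
t8.Δ3 clk=1 s0=0 s4=1 s2=1 s1=1 s3=0 s5=1
t9.Δ0 clk=1 s0=0 s4=1 s2=1 s1=1 s3=0 s5=1
t9.Δ1 clk=0 s0=0 s4=1 s2=1 s1=1 s3=0 s5=1
t10.Δ0 clk=0 s0=0 s4=1 s2=1 s1=1 s3=0 s5=1
t10.Δ1 clk=1 s0=0 s4=1 s2=1 s1=1 s3=0 s5=1
t10.Δ2 clk=1 s0=1 s4=1 s2=0 s1=1 s3=0 s5=1
t10.Δ3 clk=1 s0=1 s4=1 s2=0 s1=0 s3=0 s5=0
t11.Δ0 clk=1 s0=1 s4=1 s2=0 s1=0 s3=0 s5=0
t11.Δ1 clk=0 s0=1 s4=1 s2=0 s1=0 s3=0 s5=0

1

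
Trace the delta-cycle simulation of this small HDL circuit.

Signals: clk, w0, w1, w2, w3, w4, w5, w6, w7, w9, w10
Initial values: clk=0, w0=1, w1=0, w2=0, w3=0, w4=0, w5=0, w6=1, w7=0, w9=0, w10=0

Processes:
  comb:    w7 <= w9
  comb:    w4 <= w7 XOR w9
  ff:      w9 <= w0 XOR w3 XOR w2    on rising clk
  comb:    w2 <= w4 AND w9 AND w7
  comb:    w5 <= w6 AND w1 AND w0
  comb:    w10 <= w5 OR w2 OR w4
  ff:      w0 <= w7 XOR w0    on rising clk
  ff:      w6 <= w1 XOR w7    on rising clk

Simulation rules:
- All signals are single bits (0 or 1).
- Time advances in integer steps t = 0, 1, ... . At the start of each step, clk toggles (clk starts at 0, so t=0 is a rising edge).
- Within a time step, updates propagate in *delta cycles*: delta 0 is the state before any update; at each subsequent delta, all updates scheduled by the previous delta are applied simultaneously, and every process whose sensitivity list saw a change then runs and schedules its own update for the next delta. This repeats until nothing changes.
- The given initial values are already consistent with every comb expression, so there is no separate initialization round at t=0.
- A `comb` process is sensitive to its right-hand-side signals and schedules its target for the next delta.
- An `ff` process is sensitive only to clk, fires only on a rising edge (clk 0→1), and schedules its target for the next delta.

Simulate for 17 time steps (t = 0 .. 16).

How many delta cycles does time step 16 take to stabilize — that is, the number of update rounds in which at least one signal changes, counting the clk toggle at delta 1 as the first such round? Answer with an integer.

[bits: w9,w1,w4,w10,w6,clk,w5,w3,w7,w0,w2]
t=0: Δ0=00001000010 Δ1=00001100010 Δ2=10000100010 Δ3=10100100110 Δ4=10010100111 Δ5=10010100110 Δ6=10000100110 | 6Δ
t=1: Δ0=10000100110 Δ1=10000000110 | 1Δ
t=2: Δ0=10000000110 Δ1=10000100110 Δ2=10001100100 | 2Δ
t=3: Δ0=10001100100 Δ1=10001000100 | 1Δ
t=4: Δ0=10001000100 Δ1=10001100100 Δ2=00001100110 Δ3=00101100010 Δ4=00011100010 Δ5=00001100010 | 5Δ
t=5: Δ0=00001100010 Δ1=00001000010 | 1Δ
t=6: Δ0=00001000010 Δ1=00001100010 Δ2=10000100010 Δ3=10100100110 Δ4=10010100111 Δ5=10010100110 Δ6=10000100110 | 6Δ
t=7: Δ0=10000100110 Δ1=10000000110 | 1Δ
t=8: Δ0=10000000110 Δ1=10000100110 Δ2=10001100100 | 2Δ
t=9: Δ0=10001100100 Δ1=10001000100 | 1Δ
t=10: Δ0=10001000100 Δ1=10001100100 Δ2=00001100110 Δ3=00101100010 Δ4=00011100010 Δ5=00001100010 | 5Δ
t=11: Δ0=00001100010 Δ1=00001000010 | 1Δ
t=12: Δ0=00001000010 Δ1=00001100010 Δ2=10000100010 Δ3=10100100110 Δ4=10010100111 Δ5=10010100110 Δ6=10000100110 | 6Δ
t=13: Δ0=10000100110 Δ1=10000000110 | 1Δ
t=14: Δ0=10000000110 Δ1=10000100110 Δ2=10001100100 | 2Δ
t=15: Δ0=10001100100 Δ1=10001000100 | 1Δ
t=16: Δ0=10001000100 Δ1=10001100100 Δ2=00001100110 Δ3=00101100010 Δ4=00011100010 Δ5=00001100010 | 5Δ

5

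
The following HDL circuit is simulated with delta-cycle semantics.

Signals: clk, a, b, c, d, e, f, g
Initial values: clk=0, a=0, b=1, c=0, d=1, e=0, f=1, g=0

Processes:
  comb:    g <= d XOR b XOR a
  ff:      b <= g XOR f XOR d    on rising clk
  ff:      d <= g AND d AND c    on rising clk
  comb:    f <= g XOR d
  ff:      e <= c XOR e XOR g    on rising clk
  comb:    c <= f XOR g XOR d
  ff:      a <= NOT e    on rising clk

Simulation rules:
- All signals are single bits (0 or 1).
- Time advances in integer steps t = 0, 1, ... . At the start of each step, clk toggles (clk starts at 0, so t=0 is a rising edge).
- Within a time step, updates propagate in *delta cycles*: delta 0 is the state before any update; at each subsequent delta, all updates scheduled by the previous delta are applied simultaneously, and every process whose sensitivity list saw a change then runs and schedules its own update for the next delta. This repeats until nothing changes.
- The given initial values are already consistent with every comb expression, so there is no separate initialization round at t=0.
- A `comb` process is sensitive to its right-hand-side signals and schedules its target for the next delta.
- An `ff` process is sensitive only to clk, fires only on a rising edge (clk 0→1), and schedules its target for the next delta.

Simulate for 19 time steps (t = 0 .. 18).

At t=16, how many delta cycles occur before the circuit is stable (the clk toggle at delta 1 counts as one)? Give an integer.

5

t=0 Δ0: clk=0 c=0 d=1 a=0 e=0 f=1 g=0 b=1
  Δ1: clk:0→1
  Δ2: d:1→0, a:0→1, b:1→0
  Δ3: c:0→1, f:1→0, g:0→1
  Δ4: f:0→1
  Δ5: c:1→0
  (5Δ to stable)
t=1 Δ0: clk=1 c=0 d=0 a=1 e=0 f=1 g=1 b=0
  Δ1: clk:1→0
  (1Δ to stable)
t=2 Δ0: clk=0 c=0 d=0 a=1 e=0 f=1 g=1 b=0
  Δ1: clk:0→1
  Δ2: e:0→1
  (2Δ to stable)
t=3 Δ0: clk=1 c=0 d=0 a=1 e=1 f=1 g=1 b=0
  Δ1: clk:1→0
  (1Δ to stable)
t=4 Δ0: clk=0 c=0 d=0 a=1 e=1 f=1 g=1 b=0
  Δ1: clk:0→1
  Δ2: a:1→0, e:1→0
  Δ3: g:1→0
  Δ4: c:0→1, f:1→0
  Δ5: c:1→0
  (5Δ to stable)
t=5 Δ0: clk=1 c=0 d=0 a=0 e=0 f=0 g=0 b=0
  Δ1: clk:1→0
  (1Δ to stable)
t=6 Δ0: clk=0 c=0 d=0 a=0 e=0 f=0 g=0 b=0
  Δ1: clk:0→1
  Δ2: a:0→1
  Δ3: g:0→1
  Δ4: c:0→1, f:0→1
  Δ5: c:1→0
  (5Δ to stable)
t=7 Δ0: clk=1 c=0 d=0 a=1 e=0 f=1 g=1 b=0
  Δ1: clk:1→0
  (1Δ to stable)
t=8 Δ0: clk=0 c=0 d=0 a=1 e=0 f=1 g=1 b=0
  Δ1: clk:0→1
  Δ2: e:0→1
  (2Δ to stable)
t=9 Δ0: clk=1 c=0 d=0 a=1 e=1 f=1 g=1 b=0
  Δ1: clk:1→0
  (1Δ to stable)
t=10 Δ0: clk=0 c=0 d=0 a=1 e=1 f=1 g=1 b=0
  Δ1: clk:0→1
  Δ2: a:1→0, e:1→0
  Δ3: g:1→0
  Δ4: c:0→1, f:1→0
  Δ5: c:1→0
  (5Δ to stable)
t=11 Δ0: clk=1 c=0 d=0 a=0 e=0 f=0 g=0 b=0
  Δ1: clk:1→0
  (1Δ to stable)
t=12 Δ0: clk=0 c=0 d=0 a=0 e=0 f=0 g=0 b=0
  Δ1: clk:0→1
  Δ2: a:0→1
  Δ3: g:0→1
  Δ4: c:0→1, f:0→1
  Δ5: c:1→0
  (5Δ to stable)
t=13 Δ0: clk=1 c=0 d=0 a=1 e=0 f=1 g=1 b=0
  Δ1: clk:1→0
  (1Δ to stable)
t=14 Δ0: clk=0 c=0 d=0 a=1 e=0 f=1 g=1 b=0
  Δ1: clk:0→1
  Δ2: e:0→1
  (2Δ to stable)
t=15 Δ0: clk=1 c=0 d=0 a=1 e=1 f=1 g=1 b=0
  Δ1: clk:1→0
  (1Δ to stable)
t=16 Δ0: clk=0 c=0 d=0 a=1 e=1 f=1 g=1 b=0
  Δ1: clk:0→1
  Δ2: a:1→0, e:1→0
  Δ3: g:1→0
  Δ4: c:0→1, f:1→0
  Δ5: c:1→0
  (5Δ to stable)
t=17 Δ0: clk=1 c=0 d=0 a=0 e=0 f=0 g=0 b=0
  Δ1: clk:1→0
  (1Δ to stable)
t=18 Δ0: clk=0 c=0 d=0 a=0 e=0 f=0 g=0 b=0
  Δ1: clk:0→1
  Δ2: a:0→1
  Δ3: g:0→1
  Δ4: c:0→1, f:0→1
  Δ5: c:1→0
  (5Δ to stable)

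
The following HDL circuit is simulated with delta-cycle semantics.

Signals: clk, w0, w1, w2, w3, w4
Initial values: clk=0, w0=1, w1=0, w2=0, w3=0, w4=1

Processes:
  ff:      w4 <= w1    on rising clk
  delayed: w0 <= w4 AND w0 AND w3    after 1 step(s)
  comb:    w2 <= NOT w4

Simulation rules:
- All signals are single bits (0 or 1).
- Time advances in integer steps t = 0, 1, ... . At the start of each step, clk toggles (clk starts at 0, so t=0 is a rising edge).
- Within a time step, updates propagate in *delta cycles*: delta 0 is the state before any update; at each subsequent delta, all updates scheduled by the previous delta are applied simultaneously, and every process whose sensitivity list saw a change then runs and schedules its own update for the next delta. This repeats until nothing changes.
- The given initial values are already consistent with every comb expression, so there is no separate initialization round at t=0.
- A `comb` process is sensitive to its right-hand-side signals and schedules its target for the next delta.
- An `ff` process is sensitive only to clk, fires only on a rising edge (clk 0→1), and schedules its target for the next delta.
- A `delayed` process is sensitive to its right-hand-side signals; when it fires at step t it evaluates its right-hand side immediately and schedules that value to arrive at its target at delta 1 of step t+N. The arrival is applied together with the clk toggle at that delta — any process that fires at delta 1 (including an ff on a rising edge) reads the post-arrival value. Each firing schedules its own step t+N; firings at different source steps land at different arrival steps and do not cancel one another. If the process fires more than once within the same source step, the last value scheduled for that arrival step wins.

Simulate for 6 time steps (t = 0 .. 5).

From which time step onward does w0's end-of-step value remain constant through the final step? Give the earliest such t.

t=0 Δ0: w1=0 w2=0 w0=1 clk=0 w3=0 w4=1
  Δ1: clk:0→1
  Δ2: w4:1→0
  Δ3: w2:0→1
  (3Δ to stable)
t=1 Δ0: w1=0 w2=1 w0=1 clk=1 w3=0 w4=0
  Δ1: w0:1→0, clk:1→0
  (1Δ to stable)
t=2 Δ0: w1=0 w2=1 w0=0 clk=0 w3=0 w4=0
  Δ1: clk:0→1
  (1Δ to stable)
t=3 Δ0: w1=0 w2=1 w0=0 clk=1 w3=0 w4=0
  Δ1: clk:1→0
  (1Δ to stable)
t=4 Δ0: w1=0 w2=1 w0=0 clk=0 w3=0 w4=0
  Δ1: clk:0→1
  (1Δ to stable)
t=5 Δ0: w1=0 w2=1 w0=0 clk=1 w3=0 w4=0
  Δ1: clk:1→0
  (1Δ to stable)

1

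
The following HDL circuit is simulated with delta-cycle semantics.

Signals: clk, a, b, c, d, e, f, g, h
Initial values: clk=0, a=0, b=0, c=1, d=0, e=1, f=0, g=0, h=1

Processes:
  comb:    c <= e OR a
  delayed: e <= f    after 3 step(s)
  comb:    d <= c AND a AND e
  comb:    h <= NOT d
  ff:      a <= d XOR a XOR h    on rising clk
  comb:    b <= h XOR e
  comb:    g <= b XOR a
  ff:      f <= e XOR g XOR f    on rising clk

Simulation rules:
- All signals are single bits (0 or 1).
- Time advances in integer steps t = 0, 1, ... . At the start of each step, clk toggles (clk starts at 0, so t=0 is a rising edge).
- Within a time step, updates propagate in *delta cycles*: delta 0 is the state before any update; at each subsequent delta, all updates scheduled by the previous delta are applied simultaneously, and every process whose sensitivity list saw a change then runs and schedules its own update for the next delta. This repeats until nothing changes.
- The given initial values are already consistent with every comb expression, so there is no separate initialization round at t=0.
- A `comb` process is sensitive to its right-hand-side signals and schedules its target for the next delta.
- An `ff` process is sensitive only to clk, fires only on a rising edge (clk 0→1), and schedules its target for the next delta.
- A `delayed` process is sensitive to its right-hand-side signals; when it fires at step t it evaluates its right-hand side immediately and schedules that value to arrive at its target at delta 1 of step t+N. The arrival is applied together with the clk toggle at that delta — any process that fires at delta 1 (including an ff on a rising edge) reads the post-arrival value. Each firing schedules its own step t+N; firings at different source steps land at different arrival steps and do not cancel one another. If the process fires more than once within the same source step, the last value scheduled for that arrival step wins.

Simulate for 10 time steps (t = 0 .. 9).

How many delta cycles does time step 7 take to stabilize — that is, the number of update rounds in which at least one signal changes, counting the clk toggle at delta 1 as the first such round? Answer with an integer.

3

[bits: b,e,a,f,h,c,clk,g,d]
t=0: Δ0=010011000 Δ1=010011100 Δ2=011111100 Δ3=011111111 Δ4=011101111 Δ5=111101111 Δ6=111101101 | 6Δ
t=1: Δ0=111101101 Δ1=111101001 | 1Δ
t=2: Δ0=111101001 Δ1=111101101 Δ2=110001101 Δ3=110001110 Δ4=110011110 Δ5=010011110 Δ6=010011100 | 6Δ
t=3: Δ0=010011100 Δ1=010011000 | 1Δ
t=4: Δ0=010011000 Δ1=010011100 Δ2=011111100 Δ3=011111111 Δ4=011101111 Δ5=111101111 Δ6=111101101 | 6Δ
t=5: Δ0=111101101 Δ1=101101001 Δ2=001101000 Δ3=001111010 Δ4=101111010 Δ5=101111000 | 5Δ
t=6: Δ0=101111000 Δ1=101111100 Δ2=100111100 Δ3=100110110 | 3Δ
t=7: Δ0=100110110 Δ1=110110010 Δ2=010111010 Δ3=010111000 | 3Δ
t=8: Δ0=010111000 Δ1=010111100 Δ2=011011100 Δ3=011011111 Δ4=011001111 Δ5=111001111 Δ6=111001101 | 6Δ
t=9: Δ0=111001101 Δ1=111001001 | 1Δ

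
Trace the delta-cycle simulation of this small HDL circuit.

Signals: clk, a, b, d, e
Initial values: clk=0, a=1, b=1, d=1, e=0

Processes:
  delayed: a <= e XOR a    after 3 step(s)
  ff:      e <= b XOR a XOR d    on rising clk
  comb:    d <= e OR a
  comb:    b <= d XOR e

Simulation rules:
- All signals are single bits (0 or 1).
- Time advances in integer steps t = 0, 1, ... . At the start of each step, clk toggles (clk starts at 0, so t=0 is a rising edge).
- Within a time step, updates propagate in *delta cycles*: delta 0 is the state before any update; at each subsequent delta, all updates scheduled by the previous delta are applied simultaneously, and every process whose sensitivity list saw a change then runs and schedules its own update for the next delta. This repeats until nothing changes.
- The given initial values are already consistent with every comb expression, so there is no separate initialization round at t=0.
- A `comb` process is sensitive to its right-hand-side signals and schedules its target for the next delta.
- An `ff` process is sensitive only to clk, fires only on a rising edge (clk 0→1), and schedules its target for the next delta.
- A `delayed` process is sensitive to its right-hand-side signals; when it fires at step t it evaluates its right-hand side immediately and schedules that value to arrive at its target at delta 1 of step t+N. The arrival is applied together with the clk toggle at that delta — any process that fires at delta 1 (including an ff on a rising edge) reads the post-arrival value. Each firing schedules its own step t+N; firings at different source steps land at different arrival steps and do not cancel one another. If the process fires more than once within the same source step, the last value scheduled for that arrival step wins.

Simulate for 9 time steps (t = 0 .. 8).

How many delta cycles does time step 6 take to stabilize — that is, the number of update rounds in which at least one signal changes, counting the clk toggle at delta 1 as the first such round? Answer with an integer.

3

t0.Δ0 a=1 clk=0 b=1 e=0 d=1
t0.Δ1 a=1 clk=1 b=1 e=0 d=1
t0.Δ2 a=1 clk=1 b=1 e=1 d=1
t0.Δ3 a=1 clk=1 b=0 e=1 d=1
t1.Δ0 a=1 clk=1 b=0 e=1 d=1
t1.Δ1 a=1 clk=0 b=0 e=1 d=1
t2.Δ0 a=1 clk=0 b=0 e=1 d=1
t2.Δ1 a=1 clk=1 b=0 e=1 d=1
t2.Δ2 a=1 clk=1 b=0 e=0 d=1
t2.Δ3 a=1 clk=1 b=1 e=0 d=1
t3.Δ0 a=1 clk=1 b=1 e=0 d=1
t3.Δ1 a=0 clk=0 b=1 e=0 d=1
t3.Δ2 a=0 clk=0 b=1 e=0 d=0
t3.Δ3 a=0 clk=0 b=0 e=0 d=0
t4.Δ0 a=0 clk=0 b=0 e=0 d=0
t4.Δ1 a=0 clk=1 b=0 e=0 d=0
t5.Δ0 a=0 clk=1 b=0 e=0 d=0
t5.Δ1 a=1 clk=0 b=0 e=0 d=0
t5.Δ2 a=1 clk=0 b=0 e=0 d=1
t5.Δ3 a=1 clk=0 b=1 e=0 d=1
t6.Δ0 a=1 clk=0 b=1 e=0 d=1
t6.Δ1 a=0 clk=1 b=1 e=0 d=1
t6.Δ2 a=0 clk=1 b=1 e=0 d=0
t6.Δ3 a=0 clk=1 b=0 e=0 d=0
t7.Δ0 a=0 clk=1 b=0 e=0 d=0
t7.Δ1 a=0 clk=0 b=0 e=0 d=0
t8.Δ0 a=0 clk=0 b=0 e=0 d=0
t8.Δ1 a=1 clk=1 b=0 e=0 d=0
t8.Δ2 a=1 clk=1 b=0 e=1 d=1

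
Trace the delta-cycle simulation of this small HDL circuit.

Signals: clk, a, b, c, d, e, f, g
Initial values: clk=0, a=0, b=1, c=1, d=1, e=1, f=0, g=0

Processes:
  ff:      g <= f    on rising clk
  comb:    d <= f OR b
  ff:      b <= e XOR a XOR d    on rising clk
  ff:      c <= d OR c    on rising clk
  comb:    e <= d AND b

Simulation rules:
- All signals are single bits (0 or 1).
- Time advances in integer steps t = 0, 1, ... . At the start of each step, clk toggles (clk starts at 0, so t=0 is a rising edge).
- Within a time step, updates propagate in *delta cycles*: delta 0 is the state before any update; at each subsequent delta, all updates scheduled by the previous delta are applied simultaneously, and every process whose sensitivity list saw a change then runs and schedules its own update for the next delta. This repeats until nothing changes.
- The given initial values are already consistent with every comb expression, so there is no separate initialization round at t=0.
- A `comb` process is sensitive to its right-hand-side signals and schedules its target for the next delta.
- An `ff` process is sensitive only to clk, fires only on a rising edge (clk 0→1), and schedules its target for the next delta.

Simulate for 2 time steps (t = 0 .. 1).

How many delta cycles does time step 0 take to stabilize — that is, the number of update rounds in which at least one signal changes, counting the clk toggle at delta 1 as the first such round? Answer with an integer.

[bits: d,b,clk,a,g,e,f,c]
t=0: Δ0=11000101 Δ1=11100101 Δ2=10100101 Δ3=00100001 | 3Δ
t=1: Δ0=00100001 Δ1=00000001 | 1Δ

3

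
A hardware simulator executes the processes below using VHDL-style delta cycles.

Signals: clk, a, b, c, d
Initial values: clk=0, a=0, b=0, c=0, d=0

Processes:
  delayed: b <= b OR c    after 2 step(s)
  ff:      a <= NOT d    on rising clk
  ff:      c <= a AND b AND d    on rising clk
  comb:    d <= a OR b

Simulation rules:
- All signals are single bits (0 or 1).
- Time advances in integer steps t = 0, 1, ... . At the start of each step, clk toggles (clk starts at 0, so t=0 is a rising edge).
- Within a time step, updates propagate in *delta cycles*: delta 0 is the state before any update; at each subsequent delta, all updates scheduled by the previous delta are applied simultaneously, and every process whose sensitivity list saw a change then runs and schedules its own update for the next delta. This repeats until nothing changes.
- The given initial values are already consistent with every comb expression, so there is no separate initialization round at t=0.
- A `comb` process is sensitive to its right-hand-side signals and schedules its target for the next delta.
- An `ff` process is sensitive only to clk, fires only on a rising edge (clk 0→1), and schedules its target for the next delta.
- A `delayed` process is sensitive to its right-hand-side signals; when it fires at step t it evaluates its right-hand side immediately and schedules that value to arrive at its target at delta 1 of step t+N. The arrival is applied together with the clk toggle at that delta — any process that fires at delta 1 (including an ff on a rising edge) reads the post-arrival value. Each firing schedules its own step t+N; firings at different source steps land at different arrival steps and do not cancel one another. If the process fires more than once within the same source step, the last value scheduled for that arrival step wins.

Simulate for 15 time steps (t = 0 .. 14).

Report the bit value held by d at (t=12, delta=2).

0

t=0 Δ0: b=0 a=0 d=0 c=0 clk=0
  Δ1: clk:0→1
  Δ2: a:0→1
  Δ3: d:0→1
  (3Δ to stable)
t=1 Δ0: b=0 a=1 d=1 c=0 clk=1
  Δ1: clk:1→0
  (1Δ to stable)
t=2 Δ0: b=0 a=1 d=1 c=0 clk=0
  Δ1: clk:0→1
  Δ2: a:1→0
  Δ3: d:1→0
  (3Δ to stable)
t=3 Δ0: b=0 a=0 d=0 c=0 clk=1
  Δ1: clk:1→0
  (1Δ to stable)
t=4 Δ0: b=0 a=0 d=0 c=0 clk=0
  Δ1: clk:0→1
  Δ2: a:0→1
  Δ3: d:0→1
  (3Δ to stable)
t=5 Δ0: b=0 a=1 d=1 c=0 clk=1
  Δ1: clk:1→0
  (1Δ to stable)
t=6 Δ0: b=0 a=1 d=1 c=0 clk=0
  Δ1: clk:0→1
  Δ2: a:1→0
  Δ3: d:1→0
  (3Δ to stable)
t=7 Δ0: b=0 a=0 d=0 c=0 clk=1
  Δ1: clk:1→0
  (1Δ to stable)
t=8 Δ0: b=0 a=0 d=0 c=0 clk=0
  Δ1: clk:0→1
  Δ2: a:0→1
  Δ3: d:0→1
  (3Δ to stable)
t=9 Δ0: b=0 a=1 d=1 c=0 clk=1
  Δ1: clk:1→0
  (1Δ to stable)
t=10 Δ0: b=0 a=1 d=1 c=0 clk=0
  Δ1: clk:0→1
  Δ2: a:1→0
  Δ3: d:1→0
  (3Δ to stable)
t=11 Δ0: b=0 a=0 d=0 c=0 clk=1
  Δ1: clk:1→0
  (1Δ to stable)
t=12 Δ0: b=0 a=0 d=0 c=0 clk=0
  Δ1: clk:0→1
  Δ2: a:0→1
  Δ3: d:0→1
  (3Δ to stable)
t=13 Δ0: b=0 a=1 d=1 c=0 clk=1
  Δ1: clk:1→0
  (1Δ to stable)
t=14 Δ0: b=0 a=1 d=1 c=0 clk=0
  Δ1: clk:0→1
  Δ2: a:1→0
  Δ3: d:1→0
  (3Δ to stable)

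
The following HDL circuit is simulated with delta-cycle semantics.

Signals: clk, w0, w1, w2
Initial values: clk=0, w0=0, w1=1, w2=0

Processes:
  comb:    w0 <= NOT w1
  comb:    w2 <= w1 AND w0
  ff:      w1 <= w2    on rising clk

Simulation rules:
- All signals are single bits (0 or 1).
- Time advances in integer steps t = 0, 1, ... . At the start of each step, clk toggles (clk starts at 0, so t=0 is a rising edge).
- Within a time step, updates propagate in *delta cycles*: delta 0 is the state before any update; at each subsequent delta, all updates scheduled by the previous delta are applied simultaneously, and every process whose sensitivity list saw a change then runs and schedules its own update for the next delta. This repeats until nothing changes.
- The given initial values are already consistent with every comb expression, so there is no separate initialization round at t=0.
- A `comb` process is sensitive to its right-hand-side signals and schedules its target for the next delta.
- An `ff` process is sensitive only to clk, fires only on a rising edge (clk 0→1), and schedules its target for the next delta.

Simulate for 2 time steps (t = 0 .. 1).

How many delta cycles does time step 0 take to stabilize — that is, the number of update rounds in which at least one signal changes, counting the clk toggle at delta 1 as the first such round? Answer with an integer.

[bits: clk,w0,w1,w2]
t=0: Δ0=0010 Δ1=1010 Δ2=1000 Δ3=1100 | 3Δ
t=1: Δ0=1100 Δ1=0100 | 1Δ

3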